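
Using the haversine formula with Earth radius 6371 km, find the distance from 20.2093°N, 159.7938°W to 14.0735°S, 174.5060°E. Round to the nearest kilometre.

Δλ = 174.5060 − -159.7938 = 334.2998°; wrapped into (−180°, 180°]: -25.7002°.
Δφ = -14.0735 − 20.2093 = -34.2828°.
a = sin²(Δφ/2) + cos φ₁ · cos φ₂ · sin²(Δλ/2) = 0.131890.
c = 2·atan2(√a, √(1−a)) = 0.74333 rad → d = 6371·c ≈ 4735.75 km.

4736 km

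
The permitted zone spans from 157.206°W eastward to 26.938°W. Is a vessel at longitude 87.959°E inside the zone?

No

Band width going east from -157.206° to -26.938°: ((-26.938 − -157.206) mod 360) = 130.268°.
Offset of +87.959° east of the west edge: ((87.959 − -157.206) mod 360) = 245.165°.
245.165° > 130.268° ⇒ outside.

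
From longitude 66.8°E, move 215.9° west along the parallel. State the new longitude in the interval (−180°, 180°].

149.1°W

Start at +66.8°; shift −215.9° → -149.1°.
-149.1° already lies in (−180°, 180°].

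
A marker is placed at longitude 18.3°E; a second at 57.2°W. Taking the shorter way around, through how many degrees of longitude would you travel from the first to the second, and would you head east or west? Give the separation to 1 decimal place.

Raw difference: -57.2 − 18.3 = -75.5°.
Normalise into (−180°, 180°]: -75.5° stays -75.5°.
Negative ⇒ the second point lies to the west; separation 75.5°.

75.5° west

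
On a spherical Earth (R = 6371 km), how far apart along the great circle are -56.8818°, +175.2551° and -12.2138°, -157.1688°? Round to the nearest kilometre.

5495 km

Δλ = -157.1688 − 175.2551 = -332.4239°; wrapped into (−180°, 180°]: 27.5761°.
Δφ = -12.2138 − -56.8818 = 44.6680°.
a = sin²(Δφ/2) + cos φ₁ · cos φ₂ · sin²(Δλ/2) = 0.174736.
c = 2·atan2(√a, √(1−a)) = 0.86252 rad → d = 6371·c ≈ 5495.10 km.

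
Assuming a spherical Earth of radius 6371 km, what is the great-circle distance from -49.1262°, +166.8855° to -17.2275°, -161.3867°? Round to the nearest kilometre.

Δλ = -161.3867 − 166.8855 = -328.2722°; wrapped into (−180°, 180°]: 31.7278°.
Δφ = -17.2275 − -49.1262 = 31.8987°.
a = sin²(Δφ/2) + cos φ₁ · cos φ₂ · sin²(Δλ/2) = 0.122212.
c = 2·atan2(√a, √(1−a)) = 0.71426 rad → d = 6371·c ≈ 4550.57 km.

4551 km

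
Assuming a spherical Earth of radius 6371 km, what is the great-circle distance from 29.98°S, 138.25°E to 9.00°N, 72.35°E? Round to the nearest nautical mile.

4459 nmi

Δλ = 72.35 − 138.25 = -65.90°.
Δφ = 9.00 − -29.98 = 38.98°.
a = sin²(Δφ/2) + cos φ₁ · cos φ₂ · sin²(Δλ/2) = 0.364414.
c = 2·atan2(√a, √(1−a)) = 1.29619 rad → d = 6371·c ≈ 8258.01 km ≈ 4458.97 nmi.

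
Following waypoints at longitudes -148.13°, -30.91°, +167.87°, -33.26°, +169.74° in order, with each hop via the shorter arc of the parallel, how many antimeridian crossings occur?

3

Leg 1: -148.13° → -30.91°, shortest Δλ = 117.22° (east) — does not cross 180°.
Leg 2: -30.91° → +167.87°, shortest Δλ = -161.22° (west) — crosses 180°.
Leg 3: +167.87° → -33.26°, shortest Δλ = 158.87° (east) — crosses 180°.
Leg 4: -33.26° → +169.74°, shortest Δλ = -157.0° (west) — crosses 180°.
Total crossings: 3.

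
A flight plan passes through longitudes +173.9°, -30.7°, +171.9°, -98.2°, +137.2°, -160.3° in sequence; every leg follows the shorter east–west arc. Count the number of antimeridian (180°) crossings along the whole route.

Leg 1: +173.9° → -30.7°, shortest Δλ = 155.4° (east) — crosses 180°.
Leg 2: -30.7° → +171.9°, shortest Δλ = -157.4° (west) — crosses 180°.
Leg 3: +171.9° → -98.2°, shortest Δλ = 89.9° (east) — crosses 180°.
Leg 4: -98.2° → +137.2°, shortest Δλ = -124.6° (west) — crosses 180°.
Leg 5: +137.2° → -160.3°, shortest Δλ = 62.5° (east) — crosses 180°.
Total crossings: 5.

5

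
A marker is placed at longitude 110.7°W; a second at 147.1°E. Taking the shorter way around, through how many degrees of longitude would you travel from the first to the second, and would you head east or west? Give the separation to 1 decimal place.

102.2° west

Raw difference: 147.1 − -110.7 = 257.8°.
Normalise into (−180°, 180°]: 257.8° − 360° = -102.2°.
Negative ⇒ the second point lies to the west; separation 102.2°.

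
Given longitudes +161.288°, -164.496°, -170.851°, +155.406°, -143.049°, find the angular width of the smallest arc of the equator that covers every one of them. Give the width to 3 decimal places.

Sort the longitudes: -170.851°, -164.496°, -143.049°, +155.406°, +161.288°.
Eastward gaps between consecutive values (wrapping around): 6.355°, 21.447°, 298.455°, 5.882°, 27.861°.
Largest gap = 298.455° ⇒ minimal covering band is its complement: 360° − 298.455° = 61.545°.
Band runs from +155.406° eastward to -143.049°, crossing the antimeridian.

61.545°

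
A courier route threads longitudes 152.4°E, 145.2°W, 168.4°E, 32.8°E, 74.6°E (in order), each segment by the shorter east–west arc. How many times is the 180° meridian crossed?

Leg 1: +152.4° → -145.2°, shortest Δλ = 62.4° (east) — crosses 180°.
Leg 2: -145.2° → +168.4°, shortest Δλ = -46.4° (west) — crosses 180°.
Leg 3: +168.4° → +32.8°, shortest Δλ = -135.6° (west) — does not cross 180°.
Leg 4: +32.8° → +74.6°, shortest Δλ = 41.8° (east) — does not cross 180°.
Total crossings: 2.

2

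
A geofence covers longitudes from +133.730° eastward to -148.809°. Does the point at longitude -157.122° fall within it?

Band width going east from +133.730° to -148.809°: ((-148.809 − 133.730) mod 360) = 77.461°.
Offset of -157.122° east of the west edge: ((-157.122 − 133.730) mod 360) = 69.148°.
69.148° ≤ 77.461° ⇒ inside.

Yes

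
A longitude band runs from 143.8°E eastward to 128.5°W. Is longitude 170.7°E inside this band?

Band width going east from +143.8° to -128.5°: ((-128.5 − 143.8) mod 360) = 87.7°.
Offset of +170.7° east of the west edge: ((170.7 − 143.8) mod 360) = 26.9°.
26.9° ≤ 87.7° ⇒ inside.

Yes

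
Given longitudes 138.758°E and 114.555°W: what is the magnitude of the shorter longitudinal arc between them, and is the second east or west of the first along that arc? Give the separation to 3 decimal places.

Raw difference: -114.555 − 138.758 = -253.313°.
Normalise into (−180°, 180°]: -253.313° + 360° = 106.687°.
Positive ⇒ the second point lies to the east; separation 106.687°.

106.687° east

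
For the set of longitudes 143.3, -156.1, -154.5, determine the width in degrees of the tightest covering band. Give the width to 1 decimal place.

62.2°

Sort the longitudes: -156.1°, -154.5°, +143.3°.
Eastward gaps between consecutive values (wrapping around): 1.6°, 297.8°, 60.6°.
Largest gap = 297.8° ⇒ minimal covering band is its complement: 360° − 297.8° = 62.2°.
Band runs from +143.3° eastward to -154.5°, crossing the antimeridian.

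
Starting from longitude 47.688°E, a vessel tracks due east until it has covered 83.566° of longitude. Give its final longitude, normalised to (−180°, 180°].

131.254°E

Start at +47.688°; shift +83.566° → +131.254°.
+131.254° already lies in (−180°, 180°].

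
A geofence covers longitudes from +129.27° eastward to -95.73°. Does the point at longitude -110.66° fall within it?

Band width going east from +129.27° to -95.73°: ((-95.73 − 129.27) mod 360) = 135.00°.
Offset of -110.66° east of the west edge: ((-110.66 − 129.27) mod 360) = 120.07°.
120.07° ≤ 135.00° ⇒ inside.

Yes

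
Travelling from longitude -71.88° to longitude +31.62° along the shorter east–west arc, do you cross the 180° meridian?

Signed shortest Δλ = ((31.62 − -71.88 + 180) mod 360) − 180 = 103.5°.
Going east by 103.5° from -71.88° reaches +31.62° without touching 180°.

No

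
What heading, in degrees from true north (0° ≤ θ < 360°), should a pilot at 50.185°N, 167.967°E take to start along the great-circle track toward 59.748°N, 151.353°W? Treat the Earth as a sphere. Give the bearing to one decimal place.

Δλ = -151.353 − 167.967 = -319.320°; wrapped into (−180°, 180°]: 40.680°.
θ = atan2( sin Δλ · cos φ₂ , cos φ₁ · sin φ₂ − sin φ₁ · cos φ₂ · cos Δλ )
  = atan2(0.32840, 0.25964) = 51.669° → normalised to [0°, 360°): 51.669°.

51.7°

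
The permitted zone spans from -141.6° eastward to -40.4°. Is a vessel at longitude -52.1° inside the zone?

Yes

Band width going east from -141.6° to -40.4°: ((-40.4 − -141.6) mod 360) = 101.2°.
Offset of -52.1° east of the west edge: ((-52.1 − -141.6) mod 360) = 89.5°.
89.5° ≤ 101.2° ⇒ inside.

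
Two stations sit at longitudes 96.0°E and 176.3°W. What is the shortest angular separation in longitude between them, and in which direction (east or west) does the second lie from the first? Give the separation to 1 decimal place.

Raw difference: -176.3 − 96.0 = -272.3°.
Normalise into (−180°, 180°]: -272.3° + 360° = 87.7°.
Positive ⇒ the second point lies to the east; separation 87.7°.

87.7° east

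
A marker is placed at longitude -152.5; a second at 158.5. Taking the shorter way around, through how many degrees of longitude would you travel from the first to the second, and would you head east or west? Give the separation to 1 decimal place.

49.0° west

Raw difference: 158.5 − -152.5 = 311.0°.
Normalise into (−180°, 180°]: 311.0° − 360° = -49.0°.
Negative ⇒ the second point lies to the west; separation 49.0°.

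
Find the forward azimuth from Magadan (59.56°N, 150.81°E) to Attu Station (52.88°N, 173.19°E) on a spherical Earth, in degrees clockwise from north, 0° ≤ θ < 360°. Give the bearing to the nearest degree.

109°

Δλ = 173.19 − 150.81 = 22.38°.
θ = atan2( sin Δλ · cos φ₂ , cos φ₁ · sin φ₂ − sin φ₁ · cos φ₂ · cos Δλ )
  = atan2(0.22978, -0.07713) = 108.557° → normalised to [0°, 360°): 108.557°.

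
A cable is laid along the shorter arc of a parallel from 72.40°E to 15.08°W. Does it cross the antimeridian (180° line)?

No

Signed shortest Δλ = ((-15.08 − 72.40 + 180) mod 360) − 180 = -87.48°.
Going west by 87.48° from +72.40° reaches -15.08° without touching 180°.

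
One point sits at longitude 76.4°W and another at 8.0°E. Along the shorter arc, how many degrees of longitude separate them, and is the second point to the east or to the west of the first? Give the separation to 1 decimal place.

Raw difference: 8.0 − -76.4 = 84.4°.
Normalise into (−180°, 180°]: 84.4° stays 84.4°.
Positive ⇒ the second point lies to the east; separation 84.4°.

84.4° east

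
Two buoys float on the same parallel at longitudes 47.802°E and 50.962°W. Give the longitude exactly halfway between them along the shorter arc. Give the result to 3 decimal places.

1.580°W

Signed shortest Δλ from +47.802° to -50.962° is -98.764°.
Midpoint longitude = +47.802° + (-98.764°)/2 = +47.802° − 49.382° = -1.580°.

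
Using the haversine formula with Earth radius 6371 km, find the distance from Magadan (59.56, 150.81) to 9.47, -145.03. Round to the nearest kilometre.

Δλ = -145.03 − 150.81 = -295.84°; wrapped into (−180°, 180°]: 64.16°.
Δφ = 9.47 − 59.56 = -50.09°.
a = sin²(Δφ/2) + cos φ₁ · cos φ₂ · sin²(Δλ/2) = 0.320168.
c = 2·atan2(√a, √(1−a)) = 1.20289 rad → d = 6371·c ≈ 7663.60 km.

7664 km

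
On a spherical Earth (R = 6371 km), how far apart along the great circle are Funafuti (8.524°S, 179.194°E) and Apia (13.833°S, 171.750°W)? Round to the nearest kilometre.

Δλ = -171.750 − 179.194 = -350.944°; wrapped into (−180°, 180°]: 9.056°.
Δφ = -13.833 − -8.524 = -5.309°.
a = sin²(Δφ/2) + cos φ₁ · cos φ₂ · sin²(Δλ/2) = 0.008130.
c = 2·atan2(√a, √(1−a)) = 0.18058 rad → d = 6371·c ≈ 1150.45 km.

1150 km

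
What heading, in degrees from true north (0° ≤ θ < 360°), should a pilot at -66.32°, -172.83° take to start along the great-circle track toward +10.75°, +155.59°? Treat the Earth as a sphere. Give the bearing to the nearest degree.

329°

Δλ = 155.59 − -172.83 = 328.42°; wrapped into (−180°, 180°]: -31.58°.
θ = atan2( sin Δλ · cos φ₂ , cos φ₁ · sin φ₂ − sin φ₁ · cos φ₂ · cos Δλ )
  = atan2(-0.51450, 0.84140) = -31.445° → normalised to [0°, 360°): 328.555°.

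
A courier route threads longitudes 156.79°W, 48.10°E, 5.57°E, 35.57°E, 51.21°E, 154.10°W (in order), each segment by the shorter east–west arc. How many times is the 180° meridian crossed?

Leg 1: -156.79° → +48.10°, shortest Δλ = -155.11° (west) — crosses 180°.
Leg 2: +48.10° → +5.57°, shortest Δλ = -42.53° (west) — does not cross 180°.
Leg 3: +5.57° → +35.57°, shortest Δλ = 30.0° (east) — does not cross 180°.
Leg 4: +35.57° → +51.21°, shortest Δλ = 15.64° (east) — does not cross 180°.
Leg 5: +51.21° → -154.10°, shortest Δλ = 154.69° (east) — crosses 180°.
Total crossings: 2.

2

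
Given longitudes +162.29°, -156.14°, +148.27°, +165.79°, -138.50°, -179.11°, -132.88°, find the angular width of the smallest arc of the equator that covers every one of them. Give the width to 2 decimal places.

Sort the longitudes: -179.11°, -156.14°, -138.50°, -132.88°, +148.27°, +162.29°, +165.79°.
Eastward gaps between consecutive values (wrapping around): 22.97°, 17.64°, 5.62°, 281.15°, 14.02°, 3.50°, 15.10°.
Largest gap = 281.15° ⇒ minimal covering band is its complement: 360° − 281.15° = 78.85°.
Band runs from +148.27° eastward to -132.88°, crossing the antimeridian.

78.85°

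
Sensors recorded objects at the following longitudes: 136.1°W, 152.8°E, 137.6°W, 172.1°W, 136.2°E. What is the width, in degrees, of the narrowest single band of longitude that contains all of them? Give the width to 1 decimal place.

Sort the longitudes: -172.1°, -137.6°, -136.1°, +136.2°, +152.8°.
Eastward gaps between consecutive values (wrapping around): 34.5°, 1.5°, 272.3°, 16.6°, 35.1°.
Largest gap = 272.3° ⇒ minimal covering band is its complement: 360° − 272.3° = 87.7°.
Band runs from +136.2° eastward to -136.1°, crossing the antimeridian.

87.7°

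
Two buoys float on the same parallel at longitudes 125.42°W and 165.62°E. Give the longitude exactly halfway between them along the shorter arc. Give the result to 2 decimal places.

Signed shortest Δλ from -125.42° to +165.62° is -68.96°.
Midpoint longitude = -125.42° + (-68.96°)/2 = -125.42° − 34.48° = -159.90°.
(The naïve average (-125.42 + +165.62)/2 = 20.1° is on the wrong side of the globe.)

159.90°W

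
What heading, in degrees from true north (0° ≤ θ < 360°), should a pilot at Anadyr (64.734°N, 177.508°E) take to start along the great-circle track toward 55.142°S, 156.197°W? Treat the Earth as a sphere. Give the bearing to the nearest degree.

Δλ = -156.197 − 177.508 = -333.705°; wrapped into (−180°, 180°]: 26.295°.
θ = atan2( sin Δλ · cos φ₂ , cos φ₁ · sin φ₂ − sin φ₁ · cos φ₂ · cos Δλ )
  = atan2(0.25319, -0.81362) = 162.714° → normalised to [0°, 360°): 162.714°.

163°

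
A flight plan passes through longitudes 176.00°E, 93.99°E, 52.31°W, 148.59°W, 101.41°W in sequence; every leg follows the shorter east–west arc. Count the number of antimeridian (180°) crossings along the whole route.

Leg 1: +176.00° → +93.99°, shortest Δλ = -82.01° (west) — does not cross 180°.
Leg 2: +93.99° → -52.31°, shortest Δλ = -146.3° (west) — does not cross 180°.
Leg 3: -52.31° → -148.59°, shortest Δλ = -96.28° (west) — does not cross 180°.
Leg 4: -148.59° → -101.41°, shortest Δλ = 47.18° (east) — does not cross 180°.
Total crossings: 0.

0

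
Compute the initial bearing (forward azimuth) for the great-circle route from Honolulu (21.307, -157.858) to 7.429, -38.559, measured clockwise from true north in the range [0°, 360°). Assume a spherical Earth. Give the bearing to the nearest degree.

71°

Δλ = -38.559 − -157.858 = 119.299°.
θ = atan2( sin Δλ · cos φ₂ , cos φ₁ · sin φ₂ − sin φ₁ · cos φ₂ · cos Δλ )
  = atan2(0.86476, 0.29679) = 71.058° → normalised to [0°, 360°): 71.058°.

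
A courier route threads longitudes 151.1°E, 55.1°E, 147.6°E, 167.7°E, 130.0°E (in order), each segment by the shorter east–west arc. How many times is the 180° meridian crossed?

Leg 1: +151.1° → +55.1°, shortest Δλ = -96.0° (west) — does not cross 180°.
Leg 2: +55.1° → +147.6°, shortest Δλ = 92.5° (east) — does not cross 180°.
Leg 3: +147.6° → +167.7°, shortest Δλ = 20.1° (east) — does not cross 180°.
Leg 4: +167.7° → +130.0°, shortest Δλ = -37.7° (west) — does not cross 180°.
Total crossings: 0.

0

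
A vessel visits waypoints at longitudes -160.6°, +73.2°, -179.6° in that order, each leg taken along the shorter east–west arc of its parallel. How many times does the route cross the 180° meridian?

2

Leg 1: -160.6° → +73.2°, shortest Δλ = -126.2° (west) — crosses 180°.
Leg 2: +73.2° → -179.6°, shortest Δλ = 107.2° (east) — crosses 180°.
Total crossings: 2.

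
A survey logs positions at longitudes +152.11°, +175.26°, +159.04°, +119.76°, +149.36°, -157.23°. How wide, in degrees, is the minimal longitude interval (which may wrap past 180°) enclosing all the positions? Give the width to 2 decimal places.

Sort the longitudes: -157.23°, +119.76°, +149.36°, +152.11°, +159.04°, +175.26°.
Eastward gaps between consecutive values (wrapping around): 276.99°, 29.60°, 2.75°, 6.93°, 16.22°, 27.51°.
Largest gap = 276.99° ⇒ minimal covering band is its complement: 360° − 276.99° = 83.01°.
Band runs from +119.76° eastward to -157.23°, crossing the antimeridian.

83.01°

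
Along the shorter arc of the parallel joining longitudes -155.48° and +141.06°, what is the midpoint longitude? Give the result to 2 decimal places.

+172.79°

Signed shortest Δλ from -155.48° to +141.06° is -63.46°.
Midpoint longitude = -155.48° + (-63.46°)/2 = -155.48° − 31.73° = -187.21°.
Normalise into (−180°, 180°]: +172.79°.
(The naïve average (-155.48 + +141.06)/2 = -7.21° is on the wrong side of the globe.)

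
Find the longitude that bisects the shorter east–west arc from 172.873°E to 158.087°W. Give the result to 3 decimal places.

Signed shortest Δλ from +172.873° to -158.087° is +29.040°.
Midpoint longitude = +172.873° + (+29.040°)/2 = +172.873° + 14.520° = +187.393°.
Normalise into (−180°, 180°]: -172.607°.
(The naïve average (+172.873 + -158.087)/2 = 7.393° is on the wrong side of the globe.)

172.607°W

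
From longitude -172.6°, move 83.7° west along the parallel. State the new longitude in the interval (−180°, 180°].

+103.7°

Start at -172.6°; shift −83.7° → -256.3°.
-256.3° lies outside (−180°, 180°]; add 360° → +103.7°.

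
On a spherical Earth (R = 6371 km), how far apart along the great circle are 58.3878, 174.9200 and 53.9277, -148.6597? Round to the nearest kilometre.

Δλ = -148.6597 − 174.9200 = -323.5797°; wrapped into (−180°, 180°]: 36.4203°.
Δφ = 53.9277 − 58.3878 = -4.4601°.
a = sin²(Δφ/2) + cos φ₁ · cos φ₂ · sin²(Δλ/2) = 0.031655.
c = 2·atan2(√a, √(1−a)) = 0.35774 rad → d = 6371·c ≈ 2279.16 km.

2279 km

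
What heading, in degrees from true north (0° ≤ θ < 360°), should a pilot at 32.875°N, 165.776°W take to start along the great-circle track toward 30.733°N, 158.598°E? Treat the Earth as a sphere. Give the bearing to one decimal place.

275.7°

Δλ = 158.598 − -165.776 = 324.374°; wrapped into (−180°, 180°]: -35.626°.
θ = atan2( sin Δλ · cos φ₂ , cos φ₁ · sin φ₂ − sin φ₁ · cos φ₂ · cos Δλ )
  = atan2(-0.50069, 0.04995) = -84.303° → normalised to [0°, 360°): 275.697°.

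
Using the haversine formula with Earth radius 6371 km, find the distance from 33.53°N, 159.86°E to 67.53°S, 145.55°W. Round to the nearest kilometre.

Δλ = -145.55 − 159.86 = -305.41°; wrapped into (−180°, 180°]: 54.59°.
Δφ = -67.53 − 33.53 = -101.06°.
a = sin²(Δφ/2) + cos φ₁ · cos φ₂ · sin²(Δλ/2) = 0.662916.
c = 2·atan2(√a, √(1−a)) = 1.90269 rad → d = 6371·c ≈ 12122.03 km.

12122 km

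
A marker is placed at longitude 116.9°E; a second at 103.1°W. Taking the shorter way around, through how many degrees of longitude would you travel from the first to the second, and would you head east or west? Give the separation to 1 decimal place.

140.0° east

Raw difference: -103.1 − 116.9 = -220.0°.
Normalise into (−180°, 180°]: -220.0° + 360° = 140.0°.
Positive ⇒ the second point lies to the east; separation 140.0°.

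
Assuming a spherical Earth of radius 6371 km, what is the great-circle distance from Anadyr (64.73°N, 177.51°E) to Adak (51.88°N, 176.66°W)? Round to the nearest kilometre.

1467 km

Δλ = -176.66 − 177.51 = -354.17°; wrapped into (−180°, 180°]: 5.83°.
Δφ = 51.88 − 64.73 = -12.85°.
a = sin²(Δφ/2) + cos φ₁ · cos φ₂ · sin²(Δλ/2) = 0.013204.
c = 2·atan2(√a, √(1−a)) = 0.23032 rad → d = 6371·c ≈ 1467.39 km.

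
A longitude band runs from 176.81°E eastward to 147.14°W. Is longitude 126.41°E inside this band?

No

Band width going east from +176.81° to -147.14°: ((-147.14 − 176.81) mod 360) = 36.05°.
Offset of +126.41° east of the west edge: ((126.41 − 176.81) mod 360) = 309.60°.
309.60° > 36.05° ⇒ outside.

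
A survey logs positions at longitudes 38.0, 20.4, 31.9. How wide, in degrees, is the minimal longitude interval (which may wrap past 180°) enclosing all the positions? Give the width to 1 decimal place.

17.6°

Sort the longitudes: +20.4°, +31.9°, +38.0°.
Eastward gaps between consecutive values (wrapping around): 11.5°, 6.1°, 342.4°.
Largest gap = 342.4° ⇒ minimal covering band is its complement: 360° − 342.4° = 17.6°.
Band runs from +20.4° eastward to +38.0°.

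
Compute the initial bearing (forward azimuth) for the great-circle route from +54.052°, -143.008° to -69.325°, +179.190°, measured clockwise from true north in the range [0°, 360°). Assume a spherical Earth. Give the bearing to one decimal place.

Δλ = 179.190 − -143.008 = 322.198°; wrapped into (−180°, 180°]: -37.802°.
θ = atan2( sin Δλ · cos φ₂ , cos φ₁ · sin φ₂ − sin φ₁ · cos φ₂ · cos Δλ )
  = atan2(-0.21641, -0.77508) = -164.400° → normalised to [0°, 360°): 195.600°.

195.6°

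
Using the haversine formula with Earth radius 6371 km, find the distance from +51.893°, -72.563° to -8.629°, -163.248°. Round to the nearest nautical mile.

5836 nmi

Δλ = -163.248 − -72.563 = -90.685°.
Δφ = -8.629 − 51.893 = -60.522°.
a = sin²(Δφ/2) + cos φ₁ · cos φ₂ · sin²(Δλ/2) = 0.562676.
c = 2·atan2(√a, √(1−a)) = 1.69648 rad → d = 6371·c ≈ 10808.26 km ≈ 5836.00 nmi.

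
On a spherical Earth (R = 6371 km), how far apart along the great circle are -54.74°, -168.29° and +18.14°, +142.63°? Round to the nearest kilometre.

Δλ = 142.63 − -168.29 = 310.92°; wrapped into (−180°, 180°]: -49.08°.
Δφ = 18.14 − -54.74 = 72.88°.
a = sin²(Δφ/2) + cos φ₁ · cos φ₂ · sin²(Δλ/2) = 0.447445.
c = 2·atan2(√a, √(1−a)) = 1.46549 rad → d = 6371·c ≈ 9336.64 km.

9337 km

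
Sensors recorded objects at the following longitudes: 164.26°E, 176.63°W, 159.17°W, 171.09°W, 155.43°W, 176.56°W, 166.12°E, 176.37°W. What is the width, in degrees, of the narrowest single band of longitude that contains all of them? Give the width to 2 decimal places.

Sort the longitudes: -176.63°, -176.56°, -176.37°, -171.09°, -159.17°, -155.43°, +164.26°, +166.12°.
Eastward gaps between consecutive values (wrapping around): 0.07°, 0.19°, 5.28°, 11.92°, 3.74°, 319.69°, 1.86°, 17.25°.
Largest gap = 319.69° ⇒ minimal covering band is its complement: 360° − 319.69° = 40.31°.
Band runs from +164.26° eastward to -155.43°, crossing the antimeridian.

40.31°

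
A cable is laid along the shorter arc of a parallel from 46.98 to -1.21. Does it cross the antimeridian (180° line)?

No

Signed shortest Δλ = ((-1.21 − 46.98 + 180) mod 360) − 180 = -48.19°.
Going west by 48.19° from +46.98° reaches -1.21° without touching 180°.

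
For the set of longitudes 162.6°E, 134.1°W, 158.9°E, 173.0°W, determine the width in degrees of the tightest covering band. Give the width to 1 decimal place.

67.0°

Sort the longitudes: -173.0°, -134.1°, +158.9°, +162.6°.
Eastward gaps between consecutive values (wrapping around): 38.9°, 293.0°, 3.7°, 24.4°.
Largest gap = 293.0° ⇒ minimal covering band is its complement: 360° − 293.0° = 67.0°.
Band runs from +158.9° eastward to -134.1°, crossing the antimeridian.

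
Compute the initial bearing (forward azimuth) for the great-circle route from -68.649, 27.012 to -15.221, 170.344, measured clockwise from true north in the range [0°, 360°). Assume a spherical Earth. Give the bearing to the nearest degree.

145°

Δλ = 170.344 − 27.012 = 143.332°.
θ = atan2( sin Δλ · cos φ₂ , cos φ₁ · sin φ₂ − sin φ₁ · cos φ₂ · cos Δλ )
  = atan2(0.57623, -0.81644) = 144.786° → normalised to [0°, 360°): 144.786°.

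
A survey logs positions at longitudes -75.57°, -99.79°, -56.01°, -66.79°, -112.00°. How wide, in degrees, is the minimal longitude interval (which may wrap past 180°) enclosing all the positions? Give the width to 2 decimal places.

Sort the longitudes: -112.00°, -99.79°, -75.57°, -66.79°, -56.01°.
Eastward gaps between consecutive values (wrapping around): 12.21°, 24.22°, 8.78°, 10.78°, 304.01°.
Largest gap = 304.01° ⇒ minimal covering band is its complement: 360° − 304.01° = 55.99°.
Band runs from -112.00° eastward to -56.01°.

55.99°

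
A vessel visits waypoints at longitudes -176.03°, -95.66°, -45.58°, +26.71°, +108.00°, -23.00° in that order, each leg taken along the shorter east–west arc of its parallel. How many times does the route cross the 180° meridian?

0

Leg 1: -176.03° → -95.66°, shortest Δλ = 80.37° (east) — does not cross 180°.
Leg 2: -95.66° → -45.58°, shortest Δλ = 50.08° (east) — does not cross 180°.
Leg 3: -45.58° → +26.71°, shortest Δλ = 72.29° (east) — does not cross 180°.
Leg 4: +26.71° → +108.00°, shortest Δλ = 81.29° (east) — does not cross 180°.
Leg 5: +108.00° → -23.00°, shortest Δλ = -131.0° (west) — does not cross 180°.
Total crossings: 0.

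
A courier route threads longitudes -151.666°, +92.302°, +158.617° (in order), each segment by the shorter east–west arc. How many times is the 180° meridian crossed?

1

Leg 1: -151.666° → +92.302°, shortest Δλ = -116.032° (west) — crosses 180°.
Leg 2: +92.302° → +158.617°, shortest Δλ = 66.315° (east) — does not cross 180°.
Total crossings: 1.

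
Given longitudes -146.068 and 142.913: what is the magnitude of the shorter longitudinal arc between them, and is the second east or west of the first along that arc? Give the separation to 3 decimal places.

71.019° west

Raw difference: 142.913 − -146.068 = 288.981°.
Normalise into (−180°, 180°]: 288.981° − 360° = -71.019°.
Negative ⇒ the second point lies to the west; separation 71.019°.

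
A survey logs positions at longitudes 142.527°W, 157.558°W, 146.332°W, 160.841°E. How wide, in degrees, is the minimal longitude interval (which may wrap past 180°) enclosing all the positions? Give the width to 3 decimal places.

56.632°

Sort the longitudes: -157.558°, -146.332°, -142.527°, +160.841°.
Eastward gaps between consecutive values (wrapping around): 11.226°, 3.805°, 303.368°, 41.601°.
Largest gap = 303.368° ⇒ minimal covering band is its complement: 360° − 303.368° = 56.632°.
Band runs from +160.841° eastward to -142.527°, crossing the antimeridian.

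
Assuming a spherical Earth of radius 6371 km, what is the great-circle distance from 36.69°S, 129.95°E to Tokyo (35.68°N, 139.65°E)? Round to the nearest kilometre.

8109 km

Δλ = 139.65 − 129.95 = 9.70°.
Δφ = 35.68 − -36.69 = 72.37°.
a = sin²(Δφ/2) + cos φ₁ · cos φ₂ · sin²(Δλ/2) = 0.353222.
c = 2·atan2(√a, √(1−a)) = 1.27285 rad → d = 6371·c ≈ 8109.33 km.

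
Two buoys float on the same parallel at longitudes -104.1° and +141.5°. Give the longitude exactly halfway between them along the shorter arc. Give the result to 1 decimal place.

-161.3°

Signed shortest Δλ from -104.1° to +141.5° is -114.4°.
Midpoint longitude = -104.1° + (-114.4°)/2 = -104.1° − 57.2° = -161.3°.
(The naïve average (-104.1 + +141.5)/2 = 18.7° is on the wrong side of the globe.)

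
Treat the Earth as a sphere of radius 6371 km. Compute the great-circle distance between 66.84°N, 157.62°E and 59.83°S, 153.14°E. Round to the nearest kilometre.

14090 km

Δλ = 153.14 − 157.62 = -4.48°.
Δφ = -59.83 − 66.84 = -126.67°.
a = sin²(Δφ/2) + cos φ₁ · cos φ₂ · sin²(Δλ/2) = 0.798905.
c = 2·atan2(√a, √(1−a)) = 2.21156 rad → d = 6371·c ≈ 14089.86 km.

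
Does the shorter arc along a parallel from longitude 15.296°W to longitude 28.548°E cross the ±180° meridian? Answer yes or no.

No

Signed shortest Δλ = ((28.548 − -15.296 + 180) mod 360) − 180 = 43.844°.
Going east by 43.844° from -15.296° reaches +28.548° without touching 180°.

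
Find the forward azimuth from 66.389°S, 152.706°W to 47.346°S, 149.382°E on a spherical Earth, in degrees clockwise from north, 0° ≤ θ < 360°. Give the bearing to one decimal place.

Δλ = 149.382 − -152.706 = 302.088°; wrapped into (−180°, 180°]: -57.912°.
θ = atan2( sin Δλ · cos φ₂ , cos φ₁ · sin φ₂ − sin φ₁ · cos φ₂ · cos Δλ )
  = atan2(-0.57406, 0.03524) = -86.487° → normalised to [0°, 360°): 273.513°.

273.5°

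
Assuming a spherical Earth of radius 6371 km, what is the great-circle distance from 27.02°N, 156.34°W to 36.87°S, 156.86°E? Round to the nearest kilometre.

8625 km

Δλ = 156.86 − -156.34 = 313.20°; wrapped into (−180°, 180°]: -46.80°.
Δφ = -36.87 − 27.02 = -63.89°.
a = sin²(Δφ/2) + cos φ₁ · cos φ₂ · sin²(Δλ/2) = 0.392360.
c = 2·atan2(√a, √(1−a)) = 1.35382 rad → d = 6371·c ≈ 8625.17 km.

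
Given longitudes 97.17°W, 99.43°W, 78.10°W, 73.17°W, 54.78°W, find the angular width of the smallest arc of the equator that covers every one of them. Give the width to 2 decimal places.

Sort the longitudes: -99.43°, -97.17°, -78.10°, -73.17°, -54.78°.
Eastward gaps between consecutive values (wrapping around): 2.26°, 19.07°, 4.93°, 18.39°, 315.35°.
Largest gap = 315.35° ⇒ minimal covering band is its complement: 360° − 315.35° = 44.65°.
Band runs from -99.43° eastward to -54.78°.

44.65°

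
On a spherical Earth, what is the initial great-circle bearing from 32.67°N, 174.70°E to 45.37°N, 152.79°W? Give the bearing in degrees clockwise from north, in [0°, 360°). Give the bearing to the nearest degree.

Δλ = -152.79 − 174.70 = -327.49°; wrapped into (−180°, 180°]: 32.51°.
θ = atan2( sin Δλ · cos φ₂ , cos φ₁ · sin φ₂ − sin φ₁ · cos φ₂ · cos Δλ )
  = atan2(0.37757, 0.27927) = 53.511° → normalised to [0°, 360°): 53.511°.

54°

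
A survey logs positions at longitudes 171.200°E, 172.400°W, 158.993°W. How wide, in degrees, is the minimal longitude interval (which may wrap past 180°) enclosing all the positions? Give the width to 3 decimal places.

29.807°

Sort the longitudes: -172.400°, -158.993°, +171.200°.
Eastward gaps between consecutive values (wrapping around): 13.407°, 330.193°, 16.400°.
Largest gap = 330.193° ⇒ minimal covering band is its complement: 360° − 330.193° = 29.807°.
Band runs from +171.200° eastward to -158.993°, crossing the antimeridian.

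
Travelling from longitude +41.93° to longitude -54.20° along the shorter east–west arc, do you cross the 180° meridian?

No

Signed shortest Δλ = ((-54.20 − 41.93 + 180) mod 360) − 180 = -96.13°.
Going west by 96.13° from +41.93° reaches -54.20° without touching 180°.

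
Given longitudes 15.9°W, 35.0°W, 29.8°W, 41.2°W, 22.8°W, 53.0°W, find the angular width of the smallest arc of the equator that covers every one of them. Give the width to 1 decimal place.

37.1°

Sort the longitudes: -53.0°, -41.2°, -35.0°, -29.8°, -22.8°, -15.9°.
Eastward gaps between consecutive values (wrapping around): 11.8°, 6.2°, 5.2°, 7.0°, 6.9°, 322.9°.
Largest gap = 322.9° ⇒ minimal covering band is its complement: 360° − 322.9° = 37.1°.
Band runs from -53.0° eastward to -15.9°.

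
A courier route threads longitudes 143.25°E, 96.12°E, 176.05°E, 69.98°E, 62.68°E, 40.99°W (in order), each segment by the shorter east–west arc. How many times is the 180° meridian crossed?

0

Leg 1: +143.25° → +96.12°, shortest Δλ = -47.13° (west) — does not cross 180°.
Leg 2: +96.12° → +176.05°, shortest Δλ = 79.93° (east) — does not cross 180°.
Leg 3: +176.05° → +69.98°, shortest Δλ = -106.07° (west) — does not cross 180°.
Leg 4: +69.98° → +62.68°, shortest Δλ = -7.3° (west) — does not cross 180°.
Leg 5: +62.68° → -40.99°, shortest Δλ = -103.67° (west) — does not cross 180°.
Total crossings: 0.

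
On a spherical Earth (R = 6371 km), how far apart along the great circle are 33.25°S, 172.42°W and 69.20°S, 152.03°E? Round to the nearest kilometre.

Δλ = 152.03 − -172.42 = 324.45°; wrapped into (−180°, 180°]: -35.55°.
Δφ = -69.20 − -33.25 = -35.95°.
a = sin²(Δφ/2) + cos φ₁ · cos φ₂ · sin²(Δλ/2) = 0.122912.
c = 2·atan2(√a, √(1−a)) = 0.71640 rad → d = 6371·c ≈ 4564.16 km.

4564 km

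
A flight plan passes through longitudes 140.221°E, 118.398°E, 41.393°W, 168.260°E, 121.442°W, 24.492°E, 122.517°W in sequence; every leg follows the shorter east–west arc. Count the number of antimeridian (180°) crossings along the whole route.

2

Leg 1: +140.221° → +118.398°, shortest Δλ = -21.823° (west) — does not cross 180°.
Leg 2: +118.398° → -41.393°, shortest Δλ = -159.791° (west) — does not cross 180°.
Leg 3: -41.393° → +168.260°, shortest Δλ = -150.347° (west) — crosses 180°.
Leg 4: +168.260° → -121.442°, shortest Δλ = 70.298° (east) — crosses 180°.
Leg 5: -121.442° → +24.492°, shortest Δλ = 145.934° (east) — does not cross 180°.
Leg 6: +24.492° → -122.517°, shortest Δλ = -147.009° (west) — does not cross 180°.
Total crossings: 2.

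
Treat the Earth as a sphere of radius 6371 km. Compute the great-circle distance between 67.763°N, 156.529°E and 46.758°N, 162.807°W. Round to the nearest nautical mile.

1767 nmi

Δλ = -162.807 − 156.529 = -319.336°; wrapped into (−180°, 180°]: 40.664°.
Δφ = 46.758 − 67.763 = -21.005°.
a = sin²(Δφ/2) + cos φ₁ · cos φ₂ · sin²(Δλ/2) = 0.064526.
c = 2·atan2(√a, √(1−a)) = 0.51367 rad → d = 6371·c ≈ 3272.57 km ≈ 1767.04 nmi.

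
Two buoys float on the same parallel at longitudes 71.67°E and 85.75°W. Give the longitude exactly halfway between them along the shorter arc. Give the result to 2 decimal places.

7.04°W

Signed shortest Δλ from +71.67° to -85.75° is -157.42°.
Midpoint longitude = +71.67° + (-157.42°)/2 = +71.67° − 78.71° = -7.04°.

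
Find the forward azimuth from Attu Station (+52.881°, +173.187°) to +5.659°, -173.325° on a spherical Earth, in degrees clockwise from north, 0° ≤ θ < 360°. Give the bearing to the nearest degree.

162°

Δλ = -173.325 − 173.187 = -346.512°; wrapped into (−180°, 180°]: 13.488°.
θ = atan2( sin Δλ · cos φ₂ , cos φ₁ · sin φ₂ − sin φ₁ · cos φ₂ · cos Δλ )
  = atan2(0.23210, -0.71211) = 161.947° → normalised to [0°, 360°): 161.947°.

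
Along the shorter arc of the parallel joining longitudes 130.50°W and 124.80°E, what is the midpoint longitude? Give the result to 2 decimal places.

Signed shortest Δλ from -130.50° to +124.80° is -104.70°.
Midpoint longitude = -130.50° + (-104.70°)/2 = -130.50° − 52.35° = -182.85°.
Normalise into (−180°, 180°]: +177.15°.
(The naïve average (-130.50 + +124.80)/2 = -2.85° is on the wrong side of the globe.)

177.15°E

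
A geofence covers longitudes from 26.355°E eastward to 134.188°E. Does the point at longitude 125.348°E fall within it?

Band width going east from +26.355° to +134.188°: ((134.188 − 26.355) mod 360) = 107.833°.
Offset of +125.348° east of the west edge: ((125.348 − 26.355) mod 360) = 98.993°.
98.993° ≤ 107.833° ⇒ inside.

Yes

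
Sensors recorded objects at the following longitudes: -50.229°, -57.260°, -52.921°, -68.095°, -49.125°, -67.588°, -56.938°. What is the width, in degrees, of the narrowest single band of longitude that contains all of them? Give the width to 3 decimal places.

18.970°

Sort the longitudes: -68.095°, -67.588°, -57.260°, -56.938°, -52.921°, -50.229°, -49.125°.
Eastward gaps between consecutive values (wrapping around): 0.507°, 10.328°, 0.322°, 4.017°, 2.692°, 1.104°, 341.030°.
Largest gap = 341.030° ⇒ minimal covering band is its complement: 360° − 341.030° = 18.970°.
Band runs from -68.095° eastward to -49.125°.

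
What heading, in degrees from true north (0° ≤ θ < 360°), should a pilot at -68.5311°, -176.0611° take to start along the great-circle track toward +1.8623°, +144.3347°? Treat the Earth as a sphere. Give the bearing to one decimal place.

Δλ = 144.3347 − -176.0611 = 320.3958°; wrapped into (−180°, 180°]: -39.6042°.
θ = atan2( sin Δλ · cos φ₂ , cos φ₁ · sin φ₂ − sin φ₁ · cos φ₂ · cos Δλ )
  = atan2(-0.63714, 0.72852) = -41.172° → normalised to [0°, 360°): 318.828°.

318.8°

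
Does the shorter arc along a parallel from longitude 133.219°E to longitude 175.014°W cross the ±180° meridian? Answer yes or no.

Yes

Naïve |-175.014 − 133.219| = 308.233° > 180°, so the shorter arc goes the other way round — across 180°.
Signed shortest Δλ = ((-175.014 − 133.219 + 180) mod 360) − 180 = 51.767°.
Going east by 51.767° from +133.219° passes through 180° before reaching -175.014°.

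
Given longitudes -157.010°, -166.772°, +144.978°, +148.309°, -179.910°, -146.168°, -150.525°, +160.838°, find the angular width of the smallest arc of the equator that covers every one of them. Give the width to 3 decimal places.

68.854°

Sort the longitudes: -179.910°, -166.772°, -157.010°, -150.525°, -146.168°, +144.978°, +148.309°, +160.838°.
Eastward gaps between consecutive values (wrapping around): 13.138°, 9.762°, 6.485°, 4.357°, 291.146°, 3.331°, 12.529°, 19.252°.
Largest gap = 291.146° ⇒ minimal covering band is its complement: 360° − 291.146° = 68.854°.
Band runs from +144.978° eastward to -146.168°, crossing the antimeridian.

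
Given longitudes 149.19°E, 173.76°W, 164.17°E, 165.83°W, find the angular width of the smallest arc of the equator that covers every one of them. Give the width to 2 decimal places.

44.98°

Sort the longitudes: -173.76°, -165.83°, +149.19°, +164.17°.
Eastward gaps between consecutive values (wrapping around): 7.93°, 315.02°, 14.98°, 22.07°.
Largest gap = 315.02° ⇒ minimal covering band is its complement: 360° − 315.02° = 44.98°.
Band runs from +149.19° eastward to -165.83°, crossing the antimeridian.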